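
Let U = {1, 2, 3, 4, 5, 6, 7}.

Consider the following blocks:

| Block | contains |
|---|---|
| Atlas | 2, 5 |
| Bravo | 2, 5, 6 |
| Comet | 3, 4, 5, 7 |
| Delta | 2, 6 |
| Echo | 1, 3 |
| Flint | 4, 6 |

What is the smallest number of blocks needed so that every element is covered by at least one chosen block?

Take {Bravo, Comet, Echo}. Their union is {1, 2, 3, 4, 5, 6, 7}, which is all 7 elements.
Only Echo contains 1, so Echo is forced; the remaining 5 elements need at least 2 more blocks (each remaining block adds at most 3) — so at least 3 blocks are needed, and 3 is optimal.

3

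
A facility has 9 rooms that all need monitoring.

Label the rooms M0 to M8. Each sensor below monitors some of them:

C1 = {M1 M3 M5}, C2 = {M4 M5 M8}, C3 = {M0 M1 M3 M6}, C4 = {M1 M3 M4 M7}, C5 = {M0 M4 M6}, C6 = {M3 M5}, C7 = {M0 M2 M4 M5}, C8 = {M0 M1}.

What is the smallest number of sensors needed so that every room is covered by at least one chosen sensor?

4

Take {C2, C3, C4, C7}. Their union is {M0, M1, M2, M3, M4, M5, M6, M7, M8}, which is all 9 rooms.
No 3 of the 8 sensors cover everything (all 56 combinations miss at least one room), so 4 is optimal.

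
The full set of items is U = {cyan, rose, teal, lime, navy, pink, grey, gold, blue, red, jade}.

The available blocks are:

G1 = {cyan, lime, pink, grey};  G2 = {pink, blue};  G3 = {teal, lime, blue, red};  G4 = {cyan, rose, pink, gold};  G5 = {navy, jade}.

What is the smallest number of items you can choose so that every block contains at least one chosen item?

3

The 3 items {pink, blue, jade} hit every block.
The blocks G3, G4, G5 are pairwise disjoint, so any hitting set needs a separate item for each — at least 3. Hence 3 is optimal.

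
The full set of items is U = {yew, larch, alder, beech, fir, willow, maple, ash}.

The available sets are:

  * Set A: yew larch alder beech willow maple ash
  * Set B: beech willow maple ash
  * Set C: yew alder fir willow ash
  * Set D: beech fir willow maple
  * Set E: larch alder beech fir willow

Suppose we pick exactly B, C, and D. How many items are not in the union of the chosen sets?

1

Union of B, C, D = {yew, alder, beech, fir, willow, maple, ash}.
Not covered: larch — 1 item.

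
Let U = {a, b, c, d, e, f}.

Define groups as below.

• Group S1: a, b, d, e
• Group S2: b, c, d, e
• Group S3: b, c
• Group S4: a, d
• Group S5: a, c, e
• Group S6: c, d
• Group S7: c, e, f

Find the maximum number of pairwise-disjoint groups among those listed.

2

S3, S4 are pairwise disjoint (S3={b,c}; S4={a,d}).
Every remaining group overlaps one of these, and no 3 of the listed groups are pairwise disjoint, so 2 is the maximum.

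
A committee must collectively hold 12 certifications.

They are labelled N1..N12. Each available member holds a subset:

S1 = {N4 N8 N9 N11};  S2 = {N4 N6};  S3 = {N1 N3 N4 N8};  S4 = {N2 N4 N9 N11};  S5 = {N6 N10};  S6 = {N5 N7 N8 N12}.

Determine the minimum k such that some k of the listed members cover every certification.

Take {S3, S4, S5, S6}. Their union is {N1, N2, N3, N4, N5, N6, N7, N8, N9, N10, N11, N12}, which is all 12 certifications.
Only S3 contains N1, so S3 is forced; the remaining 8 certifications need at least 3 more members (each remaining member adds at most 3) — so at least 4 members are needed, and 4 is optimal.

4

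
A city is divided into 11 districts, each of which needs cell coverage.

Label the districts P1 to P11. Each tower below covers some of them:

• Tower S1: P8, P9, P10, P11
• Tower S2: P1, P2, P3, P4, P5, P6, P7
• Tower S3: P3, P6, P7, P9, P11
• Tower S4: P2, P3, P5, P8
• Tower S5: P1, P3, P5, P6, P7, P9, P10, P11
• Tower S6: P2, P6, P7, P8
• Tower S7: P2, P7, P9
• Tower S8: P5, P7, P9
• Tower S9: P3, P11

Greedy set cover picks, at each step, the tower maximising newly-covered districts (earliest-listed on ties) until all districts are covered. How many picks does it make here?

Greedy: pick S5 (covers 8 new) → pick S2 (covers 2 new) → pick S1 (covers 1 new). Total picks: 3.
(The true minimum cover uses only 2 towers, so greedy is not optimal here.)

3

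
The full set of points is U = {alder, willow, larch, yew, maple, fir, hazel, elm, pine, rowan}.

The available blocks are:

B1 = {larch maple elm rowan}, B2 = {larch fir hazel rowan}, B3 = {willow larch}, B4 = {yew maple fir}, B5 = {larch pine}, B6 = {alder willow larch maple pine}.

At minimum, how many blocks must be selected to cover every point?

4

B1 and B2 and B4 and B6 together: B1 ∪ B2 ∪ B4 ∪ B6 = {alder, willow, larch, yew, maple, fir, hazel, elm, pine, rowan} — every point is covered.
No 3 of the 6 blocks cover everything (all 20 combinations miss at least one point), so 4 is optimal.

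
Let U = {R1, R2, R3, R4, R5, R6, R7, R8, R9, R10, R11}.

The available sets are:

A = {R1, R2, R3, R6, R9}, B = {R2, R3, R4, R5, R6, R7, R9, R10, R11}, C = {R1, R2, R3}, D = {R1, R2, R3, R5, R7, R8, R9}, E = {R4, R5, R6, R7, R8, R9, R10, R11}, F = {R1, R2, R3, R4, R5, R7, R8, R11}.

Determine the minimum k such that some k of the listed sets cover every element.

2

B and D together: B ∪ D = {R1, R2, R3, R4, R5, R6, R7, R8, R9, R10, R11} — every element is covered.
No single set has all 11 elements (the largest, B, has 9), so 2 is optimal.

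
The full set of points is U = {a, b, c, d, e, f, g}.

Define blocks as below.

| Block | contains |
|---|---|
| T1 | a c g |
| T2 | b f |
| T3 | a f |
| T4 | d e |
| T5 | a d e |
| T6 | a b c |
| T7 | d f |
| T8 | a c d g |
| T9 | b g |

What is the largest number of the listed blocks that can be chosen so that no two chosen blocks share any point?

3

T3, T4, T9 are pairwise disjoint (T3={a,f}; T4={d,e}; T9={b,g}).
Every remaining block overlaps one of these, and no 4 of the listed blocks are pairwise disjoint, so 3 is the maximum.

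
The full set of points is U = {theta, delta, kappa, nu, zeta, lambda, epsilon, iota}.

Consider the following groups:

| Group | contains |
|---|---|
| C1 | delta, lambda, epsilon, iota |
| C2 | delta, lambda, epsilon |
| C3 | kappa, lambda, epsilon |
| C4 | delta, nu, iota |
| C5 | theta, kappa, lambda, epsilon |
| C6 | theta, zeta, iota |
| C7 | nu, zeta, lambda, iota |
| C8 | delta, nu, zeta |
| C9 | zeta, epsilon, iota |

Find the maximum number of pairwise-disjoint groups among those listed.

C3, C4 are pairwise disjoint (C3={kappa,lambda,epsilon}; C4={delta,nu,iota}).
Every remaining group overlaps one of these, and no 3 of the listed groups are pairwise disjoint, so 2 is the maximum.

2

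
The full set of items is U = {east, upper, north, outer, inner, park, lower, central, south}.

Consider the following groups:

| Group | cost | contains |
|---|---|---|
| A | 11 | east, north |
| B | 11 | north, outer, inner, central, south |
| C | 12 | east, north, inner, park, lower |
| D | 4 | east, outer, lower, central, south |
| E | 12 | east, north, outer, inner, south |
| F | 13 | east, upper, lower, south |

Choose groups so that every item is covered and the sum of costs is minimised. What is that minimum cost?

29

C, D, F together cover every item (C ∪ D ∪ F = {east, upper, north, outer, inner, park, lower, central, south}); total cost 12 + 4 + 13 = 29.
No covering selection has total cost below 29.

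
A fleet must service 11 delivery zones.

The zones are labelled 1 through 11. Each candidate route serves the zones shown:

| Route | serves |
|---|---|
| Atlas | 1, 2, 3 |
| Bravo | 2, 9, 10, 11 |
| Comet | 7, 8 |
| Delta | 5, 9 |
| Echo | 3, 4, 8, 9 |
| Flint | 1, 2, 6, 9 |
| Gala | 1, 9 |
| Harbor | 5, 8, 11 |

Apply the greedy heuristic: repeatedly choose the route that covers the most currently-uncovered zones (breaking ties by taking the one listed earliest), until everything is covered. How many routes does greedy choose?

Greedy: pick Bravo (covers 4 new) → pick Echo (covers 3 new) → pick Flint (covers 2 new) → pick Comet (covers 1 new) → pick Delta (covers 1 new). Total picks: 5.

5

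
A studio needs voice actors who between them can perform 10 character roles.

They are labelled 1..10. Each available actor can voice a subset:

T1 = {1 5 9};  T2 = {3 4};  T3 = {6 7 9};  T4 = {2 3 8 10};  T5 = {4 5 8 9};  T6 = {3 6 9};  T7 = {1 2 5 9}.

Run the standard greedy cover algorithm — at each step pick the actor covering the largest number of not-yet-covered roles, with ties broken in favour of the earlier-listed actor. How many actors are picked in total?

Greedy: pick T4 (covers 4 new) → pick T1 (covers 3 new) → pick T3 (covers 2 new) → pick T2 (covers 1 new). Total picks: 4.

4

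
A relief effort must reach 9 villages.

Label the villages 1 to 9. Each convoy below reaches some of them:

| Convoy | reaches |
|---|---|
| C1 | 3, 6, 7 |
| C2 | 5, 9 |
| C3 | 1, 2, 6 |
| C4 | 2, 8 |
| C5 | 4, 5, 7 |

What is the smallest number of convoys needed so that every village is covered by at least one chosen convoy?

5

Take {C1, C2, C3, C4, C5}. Their union is {1, 2, 3, 4, 5, 6, 7, 8, 9}, which is all 9 villages.
No 4 of the 5 convoys cover everything (all 5 combinations miss at least one village), so 5 is optimal.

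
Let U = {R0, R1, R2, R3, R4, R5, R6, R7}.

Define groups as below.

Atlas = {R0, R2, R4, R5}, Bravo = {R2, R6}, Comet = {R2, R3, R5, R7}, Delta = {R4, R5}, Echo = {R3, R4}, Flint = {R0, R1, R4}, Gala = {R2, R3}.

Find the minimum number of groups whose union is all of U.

Bravo and Comet and Flint together: Bravo ∪ Comet ∪ Flint = {R0, R1, R2, R3, R4, R5, R6, R7} — every point is covered.
Only Flint contains R1, so Flint is forced; the remaining 5 points need at least 2 more groups (each remaining group adds at most 4) — so at least 3 groups are needed, and 3 is optimal.

3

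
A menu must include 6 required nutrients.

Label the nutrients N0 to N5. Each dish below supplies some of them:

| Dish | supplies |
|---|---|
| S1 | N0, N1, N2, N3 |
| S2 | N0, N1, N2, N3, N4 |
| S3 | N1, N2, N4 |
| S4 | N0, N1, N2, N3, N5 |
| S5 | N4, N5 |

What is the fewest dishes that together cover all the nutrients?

2

Take {S2, S5}. Their union is {N0, N1, N2, N3, N4, N5}, which is all 6 nutrients.
No single dish has all 6 nutrients (the largest, S2, has 5), so 2 is optimal.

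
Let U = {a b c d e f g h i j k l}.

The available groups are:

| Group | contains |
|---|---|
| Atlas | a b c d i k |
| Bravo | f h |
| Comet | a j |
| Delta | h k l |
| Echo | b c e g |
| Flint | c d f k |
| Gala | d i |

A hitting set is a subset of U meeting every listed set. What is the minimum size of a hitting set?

4

Take T = {a, b, d, h}. Each listed group contains at least one of these, so T is a hitting set of size 4.
The groups Comet, Delta, Echo, Gala are pairwise disjoint, so any hitting set needs a separate element for each — at least 4. Hence 4 is optimal.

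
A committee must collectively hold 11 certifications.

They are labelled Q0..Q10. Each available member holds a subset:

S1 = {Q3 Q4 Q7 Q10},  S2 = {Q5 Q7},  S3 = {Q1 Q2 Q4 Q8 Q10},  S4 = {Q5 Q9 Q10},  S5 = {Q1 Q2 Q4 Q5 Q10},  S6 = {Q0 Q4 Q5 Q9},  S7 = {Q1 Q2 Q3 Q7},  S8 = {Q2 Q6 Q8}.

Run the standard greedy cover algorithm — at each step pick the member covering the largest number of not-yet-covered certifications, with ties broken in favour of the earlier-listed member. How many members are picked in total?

4

Greedy: pick S3 (covers 5 new) → pick S6 (covers 3 new) → pick S1 (covers 2 new) → pick S8 (covers 1 new). Total picks: 4.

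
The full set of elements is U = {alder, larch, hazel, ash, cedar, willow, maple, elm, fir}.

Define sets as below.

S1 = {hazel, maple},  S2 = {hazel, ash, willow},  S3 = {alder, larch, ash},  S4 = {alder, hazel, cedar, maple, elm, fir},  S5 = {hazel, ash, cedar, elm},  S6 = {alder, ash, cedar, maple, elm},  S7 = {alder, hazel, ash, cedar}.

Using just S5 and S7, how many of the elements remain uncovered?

Union of S5, S7 = {alder, hazel, ash, cedar, elm}.
Not covered: larch, willow, maple, fir — 4 elements.

4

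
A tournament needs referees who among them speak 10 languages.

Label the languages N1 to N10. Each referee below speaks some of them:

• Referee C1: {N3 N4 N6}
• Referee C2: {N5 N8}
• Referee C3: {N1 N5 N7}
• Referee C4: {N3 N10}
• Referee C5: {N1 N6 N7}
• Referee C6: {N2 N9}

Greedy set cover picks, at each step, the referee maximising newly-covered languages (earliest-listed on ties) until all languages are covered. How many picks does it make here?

Greedy: pick C1 (covers 3 new) → pick C3 (covers 3 new) → pick C6 (covers 2 new) → pick C2 (covers 1 new) → pick C4 (covers 1 new). Total picks: 5.

5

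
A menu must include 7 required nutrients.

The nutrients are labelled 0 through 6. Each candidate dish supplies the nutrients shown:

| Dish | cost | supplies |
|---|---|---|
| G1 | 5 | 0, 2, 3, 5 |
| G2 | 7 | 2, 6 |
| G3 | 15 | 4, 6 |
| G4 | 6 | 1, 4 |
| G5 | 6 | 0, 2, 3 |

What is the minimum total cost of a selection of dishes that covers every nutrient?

18

G1, G2, G4 together cover every nutrient (G1 ∪ G2 ∪ G4 = {0, 1, 2, 3, 4, 5, 6}); total cost 5 + 7 + 6 = 18.
No covering selection has total cost below 18.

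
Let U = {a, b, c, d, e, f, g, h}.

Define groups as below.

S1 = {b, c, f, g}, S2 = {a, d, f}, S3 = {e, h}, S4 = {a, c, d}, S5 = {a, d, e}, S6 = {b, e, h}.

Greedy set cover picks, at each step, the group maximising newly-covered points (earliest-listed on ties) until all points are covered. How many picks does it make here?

Greedy: pick S1 (covers 4 new) → pick S5 (covers 3 new) → pick S3 (covers 1 new). Total picks: 3.

3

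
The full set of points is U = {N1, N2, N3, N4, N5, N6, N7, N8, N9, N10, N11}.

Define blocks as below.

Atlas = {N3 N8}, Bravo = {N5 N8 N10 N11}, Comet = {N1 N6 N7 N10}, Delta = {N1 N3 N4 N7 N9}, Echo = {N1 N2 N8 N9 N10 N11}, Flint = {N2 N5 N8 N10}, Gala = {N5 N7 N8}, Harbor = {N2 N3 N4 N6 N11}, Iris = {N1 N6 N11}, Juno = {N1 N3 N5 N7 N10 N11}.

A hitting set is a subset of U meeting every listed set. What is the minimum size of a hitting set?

3

Take H = {N6, N7, N8}. Each listed block contains at least one of these, so H is a hitting set of size 3.
No choice of 2 points meets every block, so 3 is the minimum.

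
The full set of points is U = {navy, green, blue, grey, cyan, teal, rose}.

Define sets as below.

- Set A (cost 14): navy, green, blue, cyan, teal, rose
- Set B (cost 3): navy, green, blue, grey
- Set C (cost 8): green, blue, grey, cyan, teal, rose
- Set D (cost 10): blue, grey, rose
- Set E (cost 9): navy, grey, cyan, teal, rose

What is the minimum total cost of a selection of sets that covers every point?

B, C together cover every point (B ∪ C = {navy, green, blue, grey, cyan, teal, rose}); total cost 3 + 8 = 11.
No covering selection has total cost below 11.

11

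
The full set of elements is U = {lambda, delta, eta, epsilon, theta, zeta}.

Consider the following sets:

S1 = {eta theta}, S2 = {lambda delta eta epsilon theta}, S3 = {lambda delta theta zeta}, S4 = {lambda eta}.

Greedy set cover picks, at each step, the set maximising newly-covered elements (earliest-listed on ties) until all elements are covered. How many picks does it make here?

Greedy: pick S2 (covers 5 new) → pick S3 (covers 1 new). Total picks: 2.

2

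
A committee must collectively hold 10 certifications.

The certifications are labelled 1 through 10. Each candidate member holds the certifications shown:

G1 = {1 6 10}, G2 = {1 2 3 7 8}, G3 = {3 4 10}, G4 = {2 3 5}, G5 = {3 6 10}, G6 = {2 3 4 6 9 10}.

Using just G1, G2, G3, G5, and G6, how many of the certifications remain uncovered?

1

Union of G1, G2, G3, G5, G6 = {1, 2, 3, 4, 6, 7, 8, 9, 10}.
Not covered: 5 — 1 certification.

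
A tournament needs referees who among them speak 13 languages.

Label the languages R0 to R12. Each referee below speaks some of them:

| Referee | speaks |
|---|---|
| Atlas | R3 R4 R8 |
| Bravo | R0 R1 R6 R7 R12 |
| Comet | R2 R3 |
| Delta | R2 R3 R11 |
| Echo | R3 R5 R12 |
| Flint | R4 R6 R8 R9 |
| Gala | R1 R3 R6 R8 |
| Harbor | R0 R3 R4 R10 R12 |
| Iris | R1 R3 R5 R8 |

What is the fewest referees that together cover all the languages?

Bravo and Delta and Flint and Harbor and Iris together: Bravo ∪ Delta ∪ Flint ∪ Harbor ∪ Iris = {R0, R1, R2, R3, R4, R5, R6, R7, R8, R9, R10, R11, R12} — every language is covered.
No 4 of the 9 referees cover everything (all 126 combinations miss at least one language), so 5 is optimal.

5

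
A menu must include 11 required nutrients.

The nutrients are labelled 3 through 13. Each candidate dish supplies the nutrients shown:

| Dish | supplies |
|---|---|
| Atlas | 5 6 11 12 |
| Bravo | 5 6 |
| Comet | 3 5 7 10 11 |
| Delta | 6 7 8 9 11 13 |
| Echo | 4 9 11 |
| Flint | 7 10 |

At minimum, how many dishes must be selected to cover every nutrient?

4

Take {Atlas, Comet, Delta, Echo}. Their union is {3, 4, 5, 6, 7, 8, 9, 10, 11, 12, 13}, which is all 11 nutrients.
No 3 of the 6 dishes cover everything (all 20 combinations miss at least one nutrient), so 4 is optimal.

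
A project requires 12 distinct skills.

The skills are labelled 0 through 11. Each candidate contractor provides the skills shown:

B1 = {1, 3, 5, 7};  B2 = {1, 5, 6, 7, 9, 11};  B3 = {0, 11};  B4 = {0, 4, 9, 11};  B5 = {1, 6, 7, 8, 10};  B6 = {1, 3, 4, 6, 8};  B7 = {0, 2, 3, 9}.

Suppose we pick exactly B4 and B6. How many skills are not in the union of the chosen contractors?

Union of B4, B6 = {0, 1, 3, 4, 6, 8, 9, 11}.
Not covered: 2, 5, 7, 10 — 4 skills.

4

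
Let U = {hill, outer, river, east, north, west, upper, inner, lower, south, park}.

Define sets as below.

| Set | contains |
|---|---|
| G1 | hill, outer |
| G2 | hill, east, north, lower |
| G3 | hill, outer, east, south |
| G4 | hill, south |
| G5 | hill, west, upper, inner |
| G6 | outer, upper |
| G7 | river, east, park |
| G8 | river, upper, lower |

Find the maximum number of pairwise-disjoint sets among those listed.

3

G4, G6, G7 are pairwise disjoint (G4={hill,south}; G6={outer,upper}; G7={river,east,park}).
Every remaining set overlaps one of these, and no 4 of the listed sets are pairwise disjoint, so 3 is the maximum.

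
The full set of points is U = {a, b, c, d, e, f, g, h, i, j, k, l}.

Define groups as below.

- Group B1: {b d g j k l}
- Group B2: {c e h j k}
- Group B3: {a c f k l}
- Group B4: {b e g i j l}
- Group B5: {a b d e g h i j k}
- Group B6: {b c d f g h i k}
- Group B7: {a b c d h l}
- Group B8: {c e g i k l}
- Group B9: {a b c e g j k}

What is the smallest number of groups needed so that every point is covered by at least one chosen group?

2

B3 and B5 together: B3 ∪ B5 = {a, b, c, d, e, f, g, h, i, j, k, l} — every point is covered.
No single group has all 12 points (the largest, B5, has 9), so 2 is optimal.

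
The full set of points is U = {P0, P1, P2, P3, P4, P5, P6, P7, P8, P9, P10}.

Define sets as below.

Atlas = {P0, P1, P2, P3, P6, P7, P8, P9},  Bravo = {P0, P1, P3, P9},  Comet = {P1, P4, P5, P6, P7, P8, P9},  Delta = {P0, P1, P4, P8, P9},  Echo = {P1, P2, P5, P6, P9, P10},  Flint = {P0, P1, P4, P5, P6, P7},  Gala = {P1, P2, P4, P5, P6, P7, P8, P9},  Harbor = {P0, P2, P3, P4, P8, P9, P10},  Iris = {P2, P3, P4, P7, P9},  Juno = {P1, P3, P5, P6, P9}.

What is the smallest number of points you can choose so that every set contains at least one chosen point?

2

Take H = {P5, P9}. Each listed set contains at least one of these, so H is a hitting set of size 2.
No single point lies in every set, so at least 2 are needed and 2 is optimal.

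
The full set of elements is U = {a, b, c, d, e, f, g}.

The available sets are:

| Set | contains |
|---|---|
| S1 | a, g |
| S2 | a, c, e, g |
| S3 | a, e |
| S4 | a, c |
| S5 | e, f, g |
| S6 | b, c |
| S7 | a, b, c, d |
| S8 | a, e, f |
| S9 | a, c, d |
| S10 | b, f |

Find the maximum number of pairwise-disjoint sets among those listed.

2

S3, S10 are pairwise disjoint (S3={a,e}; S10={b,f}).
Every remaining set overlaps one of these, and no 3 of the listed sets are pairwise disjoint, so 2 is the maximum.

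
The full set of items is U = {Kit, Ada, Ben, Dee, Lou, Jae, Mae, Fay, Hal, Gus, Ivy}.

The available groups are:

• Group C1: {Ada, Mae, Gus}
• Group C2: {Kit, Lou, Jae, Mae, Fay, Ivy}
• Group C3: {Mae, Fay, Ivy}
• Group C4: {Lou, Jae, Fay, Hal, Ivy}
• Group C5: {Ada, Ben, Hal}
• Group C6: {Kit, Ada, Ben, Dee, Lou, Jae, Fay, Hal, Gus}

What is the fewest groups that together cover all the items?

2

C3 and C6 together: C3 ∪ C6 = {Kit, Ada, Ben, Dee, Lou, Jae, Mae, Fay, Hal, Gus, Ivy} — every item is covered.
No single group has all 11 items (the largest, C6, has 9), so 2 is optimal.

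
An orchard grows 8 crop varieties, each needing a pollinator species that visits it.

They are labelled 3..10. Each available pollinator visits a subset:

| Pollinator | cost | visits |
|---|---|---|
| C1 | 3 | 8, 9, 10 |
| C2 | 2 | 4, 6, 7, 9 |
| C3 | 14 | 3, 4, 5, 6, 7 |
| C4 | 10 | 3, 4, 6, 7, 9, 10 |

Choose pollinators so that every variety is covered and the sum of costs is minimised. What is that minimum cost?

C1, C3 together cover every variety (C1 ∪ C3 = {3, 4, 5, 6, 7, 8, 9, 10}); total cost 3 + 14 = 17.
The greedy pick C2, C1, C3 costs 19; no covering selection beats 17.

17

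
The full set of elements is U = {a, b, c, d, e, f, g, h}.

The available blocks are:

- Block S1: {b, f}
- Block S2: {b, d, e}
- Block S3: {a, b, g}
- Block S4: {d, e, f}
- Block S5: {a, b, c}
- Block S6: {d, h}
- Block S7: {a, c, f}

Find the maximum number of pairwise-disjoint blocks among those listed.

S3, S6 are pairwise disjoint (S3={a,b,g}; S6={d,h}).
Every remaining block overlaps one of these, and no 3 of the listed blocks are pairwise disjoint, so 2 is the maximum.

2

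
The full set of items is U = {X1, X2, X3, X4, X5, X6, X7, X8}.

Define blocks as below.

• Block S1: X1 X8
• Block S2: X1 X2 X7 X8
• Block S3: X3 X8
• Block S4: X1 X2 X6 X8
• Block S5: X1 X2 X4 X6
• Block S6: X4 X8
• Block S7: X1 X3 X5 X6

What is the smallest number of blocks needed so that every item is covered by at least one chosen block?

S2 and S5 and S7 together: S2 ∪ S5 ∪ S7 = {X1, X2, X3, X4, X5, X6, X7, X8} — every item is covered.
Only S7 contains X5, so S7 is forced; the remaining 4 items need at least 2 more blocks (each remaining block adds at most 3) — so at least 3 blocks are needed, and 3 is optimal.

3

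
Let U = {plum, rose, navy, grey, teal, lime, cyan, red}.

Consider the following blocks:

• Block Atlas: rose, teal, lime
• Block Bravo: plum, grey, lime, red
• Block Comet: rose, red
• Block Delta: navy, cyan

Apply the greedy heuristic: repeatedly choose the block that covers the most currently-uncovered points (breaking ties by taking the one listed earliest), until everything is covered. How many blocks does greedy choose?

Greedy: pick Bravo (covers 4 new) → pick Atlas (covers 2 new) → pick Delta (covers 2 new). Total picks: 3.

3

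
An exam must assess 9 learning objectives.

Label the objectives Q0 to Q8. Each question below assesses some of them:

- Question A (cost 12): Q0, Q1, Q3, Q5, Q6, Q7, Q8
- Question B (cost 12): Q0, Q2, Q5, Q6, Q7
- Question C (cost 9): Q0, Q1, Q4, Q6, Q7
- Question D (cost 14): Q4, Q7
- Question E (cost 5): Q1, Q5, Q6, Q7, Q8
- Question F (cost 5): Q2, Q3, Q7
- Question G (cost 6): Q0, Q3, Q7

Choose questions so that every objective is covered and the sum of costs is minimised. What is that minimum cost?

19

C, E, F together cover every objective (C ∪ E ∪ F = {Q0, Q1, Q2, Q3, Q4, Q5, Q6, Q7, Q8}); total cost 9 + 5 + 5 = 19.
No covering selection has total cost below 19.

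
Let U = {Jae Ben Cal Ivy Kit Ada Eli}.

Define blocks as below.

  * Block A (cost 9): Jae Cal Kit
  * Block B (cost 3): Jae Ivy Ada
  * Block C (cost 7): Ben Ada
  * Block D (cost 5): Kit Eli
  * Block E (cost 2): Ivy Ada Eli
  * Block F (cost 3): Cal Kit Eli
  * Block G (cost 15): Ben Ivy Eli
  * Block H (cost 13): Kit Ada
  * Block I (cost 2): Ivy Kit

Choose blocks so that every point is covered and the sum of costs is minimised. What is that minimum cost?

13

B, C, F together cover every point (B ∪ C ∪ F = {Jae, Ben, Cal, Ivy, Kit, Ada, Eli}); total cost 3 + 7 + 3 = 13.
The greedy pick E, F, B, C costs 15; no covering selection beats 13.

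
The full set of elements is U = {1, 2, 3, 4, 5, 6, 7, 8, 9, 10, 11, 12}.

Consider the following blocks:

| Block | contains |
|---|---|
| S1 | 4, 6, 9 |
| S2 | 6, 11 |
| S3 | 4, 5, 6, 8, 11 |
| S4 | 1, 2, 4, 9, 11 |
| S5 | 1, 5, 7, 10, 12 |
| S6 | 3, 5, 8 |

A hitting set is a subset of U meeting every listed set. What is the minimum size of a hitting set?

The 3 elements {5, 6, 11} hit every block.
No choice of 2 elements meets every block, so 3 is the minimum.

3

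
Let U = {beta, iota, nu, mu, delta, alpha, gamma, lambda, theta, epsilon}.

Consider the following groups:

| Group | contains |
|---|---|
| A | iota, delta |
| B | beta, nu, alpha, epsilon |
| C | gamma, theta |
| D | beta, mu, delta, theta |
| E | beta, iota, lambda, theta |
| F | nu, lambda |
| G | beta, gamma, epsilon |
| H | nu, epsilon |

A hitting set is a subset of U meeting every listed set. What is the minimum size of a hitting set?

4

Take T = {beta, iota, nu, gamma}. Each listed group contains at least one of these, so T is a hitting set of size 4.
No choice of 3 items meets every group, so 4 is the minimum.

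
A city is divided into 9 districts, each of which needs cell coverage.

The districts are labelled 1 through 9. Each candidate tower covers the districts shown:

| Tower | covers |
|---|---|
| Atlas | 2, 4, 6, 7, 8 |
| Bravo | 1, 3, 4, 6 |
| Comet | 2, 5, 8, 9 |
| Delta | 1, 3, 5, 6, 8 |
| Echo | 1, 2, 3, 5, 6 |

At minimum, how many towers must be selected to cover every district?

Take {Atlas, Bravo, Comet}. Their union is {1, 2, 3, 4, 5, 6, 7, 8, 9}, which is all 9 districts.
Only Atlas contains 7, so Atlas is forced; the remaining 4 districts need at least 2 more towers (each remaining tower adds at most 3) — so at least 3 towers are needed, and 3 is optimal.

3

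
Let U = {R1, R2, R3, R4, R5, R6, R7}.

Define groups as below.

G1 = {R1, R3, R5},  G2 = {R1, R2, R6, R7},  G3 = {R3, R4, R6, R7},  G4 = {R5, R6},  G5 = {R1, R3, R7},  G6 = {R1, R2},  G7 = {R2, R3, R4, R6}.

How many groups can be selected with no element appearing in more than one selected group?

G3, G6 are pairwise disjoint (G3={R3,R4,R6,R7}; G6={R1,R2}).
Every remaining group overlaps one of these, and no 3 of the listed groups are pairwise disjoint, so 2 is the maximum.

2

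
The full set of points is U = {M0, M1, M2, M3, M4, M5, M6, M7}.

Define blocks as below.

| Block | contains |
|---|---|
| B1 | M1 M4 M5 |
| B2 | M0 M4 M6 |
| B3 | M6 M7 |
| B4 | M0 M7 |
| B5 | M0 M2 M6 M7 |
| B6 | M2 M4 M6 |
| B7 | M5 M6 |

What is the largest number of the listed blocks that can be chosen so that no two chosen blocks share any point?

2

B1, B3 are pairwise disjoint (B1={M1,M4,M5}; B3={M6,M7}).
Every remaining block overlaps one of these, and no 3 of the listed blocks are pairwise disjoint, so 2 is the maximum.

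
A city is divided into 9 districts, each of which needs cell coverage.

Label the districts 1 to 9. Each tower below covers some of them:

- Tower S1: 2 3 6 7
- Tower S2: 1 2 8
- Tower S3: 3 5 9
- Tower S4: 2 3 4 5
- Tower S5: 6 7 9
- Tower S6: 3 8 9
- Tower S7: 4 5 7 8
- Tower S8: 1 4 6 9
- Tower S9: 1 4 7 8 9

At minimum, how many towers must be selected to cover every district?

S1 and S7 and S9 together: S1 ∪ S7 ∪ S9 = {1, 2, 3, 4, 5, 6, 7, 8, 9} — every district is covered.
No 2 of the 9 towers cover everything (all 36 combinations miss at least one district), so 3 is optimal.

3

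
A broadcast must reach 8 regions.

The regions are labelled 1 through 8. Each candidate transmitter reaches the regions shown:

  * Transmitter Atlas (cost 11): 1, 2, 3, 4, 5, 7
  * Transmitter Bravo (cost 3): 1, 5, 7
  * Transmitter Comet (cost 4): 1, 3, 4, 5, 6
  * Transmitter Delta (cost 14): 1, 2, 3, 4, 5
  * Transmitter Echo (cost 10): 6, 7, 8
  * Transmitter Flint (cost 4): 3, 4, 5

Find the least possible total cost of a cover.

Atlas, Echo together cover every region (Atlas ∪ Echo = {1, 2, 3, 4, 5, 6, 7, 8}); total cost 11 + 10 = 21.
The greedy pick Comet, Bravo, Echo, Atlas costs 28; no covering selection beats 21.

21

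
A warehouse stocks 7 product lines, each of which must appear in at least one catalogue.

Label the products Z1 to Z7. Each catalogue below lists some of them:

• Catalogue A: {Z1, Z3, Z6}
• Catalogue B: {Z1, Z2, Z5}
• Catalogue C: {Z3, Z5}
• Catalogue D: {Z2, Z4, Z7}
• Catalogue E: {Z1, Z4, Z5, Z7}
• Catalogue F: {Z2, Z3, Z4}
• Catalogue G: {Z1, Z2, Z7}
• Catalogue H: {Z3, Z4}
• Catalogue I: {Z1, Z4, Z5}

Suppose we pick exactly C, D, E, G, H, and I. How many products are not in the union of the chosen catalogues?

1

Union of C, D, E, G, H, I = {Z1, Z2, Z3, Z4, Z5, Z7}.
Not covered: Z6 — 1 product.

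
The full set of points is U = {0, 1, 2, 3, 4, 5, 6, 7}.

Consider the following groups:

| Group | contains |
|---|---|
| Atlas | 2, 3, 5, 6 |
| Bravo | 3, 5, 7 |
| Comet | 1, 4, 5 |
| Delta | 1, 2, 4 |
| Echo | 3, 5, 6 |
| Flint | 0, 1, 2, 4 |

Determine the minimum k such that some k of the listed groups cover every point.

Atlas and Bravo and Flint together: Atlas ∪ Bravo ∪ Flint = {0, 1, 2, 3, 4, 5, 6, 7} — every point is covered.
Only Flint contains 0, so Flint is forced; the remaining 4 points need at least 2 more groups (each remaining group adds at most 3) — so at least 3 groups are needed, and 3 is optimal.

3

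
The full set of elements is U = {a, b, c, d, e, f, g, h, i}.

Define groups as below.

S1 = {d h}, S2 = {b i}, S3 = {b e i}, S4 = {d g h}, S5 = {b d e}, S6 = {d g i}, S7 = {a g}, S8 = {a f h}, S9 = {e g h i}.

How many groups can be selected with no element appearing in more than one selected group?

3

S1, S3, S7 are pairwise disjoint (S1={d,h}; S3={b,e,i}; S7={a,g}).
Every remaining group overlaps one of these, and no 4 of the listed groups are pairwise disjoint, so 3 is the maximum.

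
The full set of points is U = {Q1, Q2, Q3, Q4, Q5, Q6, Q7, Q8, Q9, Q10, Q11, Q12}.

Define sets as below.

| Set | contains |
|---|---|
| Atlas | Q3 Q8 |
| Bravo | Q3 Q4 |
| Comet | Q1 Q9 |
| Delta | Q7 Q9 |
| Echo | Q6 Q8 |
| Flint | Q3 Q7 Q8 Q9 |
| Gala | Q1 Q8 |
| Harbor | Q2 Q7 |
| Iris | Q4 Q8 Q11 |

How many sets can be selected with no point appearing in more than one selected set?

4

Bravo, Comet, Echo, Harbor are pairwise disjoint (Bravo={Q3,Q4}; Comet={Q1,Q9}; Echo={Q6,Q8}; Harbor={Q2,Q7}).
Every remaining set overlaps one of these, and no 5 of the listed sets are pairwise disjoint, so 4 is the maximum.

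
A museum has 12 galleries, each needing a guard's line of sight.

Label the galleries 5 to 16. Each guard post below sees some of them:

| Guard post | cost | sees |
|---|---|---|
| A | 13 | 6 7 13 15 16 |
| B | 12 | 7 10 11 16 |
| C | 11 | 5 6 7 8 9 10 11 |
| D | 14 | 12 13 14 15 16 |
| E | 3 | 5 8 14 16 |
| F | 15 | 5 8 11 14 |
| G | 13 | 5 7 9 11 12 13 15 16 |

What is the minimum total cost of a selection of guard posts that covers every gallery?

25

C, D together cover every gallery (C ∪ D = {5, 6, 7, 8, 9, 10, 11, 12, 13, 14, 15, 16}); total cost 11 + 14 = 25.
The greedy pick E, G, C costs 27; no covering selection beats 25.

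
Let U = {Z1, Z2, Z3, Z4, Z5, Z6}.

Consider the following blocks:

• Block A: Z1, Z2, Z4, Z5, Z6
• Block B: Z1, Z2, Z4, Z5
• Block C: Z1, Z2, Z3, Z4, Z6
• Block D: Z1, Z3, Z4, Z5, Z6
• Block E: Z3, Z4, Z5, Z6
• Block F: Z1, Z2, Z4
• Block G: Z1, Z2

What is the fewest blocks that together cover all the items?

A and E cover everything between them: the union {Z1, Z2, Z3, Z4, Z5, Z6} is all of U.
No single block has all 6 items (the largest, A, has 5), so 2 is optimal.

2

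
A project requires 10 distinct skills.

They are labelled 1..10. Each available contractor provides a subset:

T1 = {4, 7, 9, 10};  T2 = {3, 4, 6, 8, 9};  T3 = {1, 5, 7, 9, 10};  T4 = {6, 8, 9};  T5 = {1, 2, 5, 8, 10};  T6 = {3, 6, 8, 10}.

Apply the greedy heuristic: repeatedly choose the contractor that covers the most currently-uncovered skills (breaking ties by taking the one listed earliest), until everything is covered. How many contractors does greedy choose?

Greedy: pick T2 (covers 5 new) → pick T3 (covers 4 new) → pick T5 (covers 1 new). Total picks: 3.

3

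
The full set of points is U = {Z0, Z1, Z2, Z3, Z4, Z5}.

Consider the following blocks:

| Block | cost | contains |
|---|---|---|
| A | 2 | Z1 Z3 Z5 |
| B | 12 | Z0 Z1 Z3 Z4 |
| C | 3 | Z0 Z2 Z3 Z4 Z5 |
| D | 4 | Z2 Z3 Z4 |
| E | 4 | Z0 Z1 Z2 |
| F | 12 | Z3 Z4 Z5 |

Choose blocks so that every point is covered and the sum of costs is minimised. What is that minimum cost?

5

A, C together cover every point (A ∪ C = {Z0, Z1, Z2, Z3, Z4, Z5}); total cost 2 + 3 = 5.
No covering selection has total cost below 5.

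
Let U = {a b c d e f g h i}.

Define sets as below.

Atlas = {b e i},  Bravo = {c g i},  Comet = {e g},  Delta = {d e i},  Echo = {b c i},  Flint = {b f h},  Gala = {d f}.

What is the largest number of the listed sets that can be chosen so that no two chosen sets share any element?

3

Comet, Echo, Gala are pairwise disjoint (Comet={e,g}; Echo={b,c,i}; Gala={d,f}).
Every remaining set overlaps one of these, and no 4 of the listed sets are pairwise disjoint, so 3 is the maximum.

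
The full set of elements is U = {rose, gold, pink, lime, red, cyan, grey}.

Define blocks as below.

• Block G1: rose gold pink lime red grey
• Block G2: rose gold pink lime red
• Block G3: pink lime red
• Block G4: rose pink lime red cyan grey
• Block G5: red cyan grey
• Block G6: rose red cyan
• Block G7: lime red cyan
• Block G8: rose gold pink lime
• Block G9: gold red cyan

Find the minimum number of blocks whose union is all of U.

2

G1 and G7 cover everything between them: the union {rose, gold, pink, lime, red, cyan, grey} is all of U.
No single block has all 7 elements (the largest, G1, has 6), so 2 is optimal.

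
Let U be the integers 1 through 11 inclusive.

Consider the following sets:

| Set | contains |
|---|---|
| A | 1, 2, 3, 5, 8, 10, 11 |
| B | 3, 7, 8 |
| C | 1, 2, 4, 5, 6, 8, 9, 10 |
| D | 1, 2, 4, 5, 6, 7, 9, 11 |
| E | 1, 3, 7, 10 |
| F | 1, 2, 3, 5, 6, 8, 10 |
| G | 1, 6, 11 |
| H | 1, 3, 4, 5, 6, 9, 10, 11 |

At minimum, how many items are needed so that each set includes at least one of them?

T = {1, 8} meets every set (each contains at least one member of T), and |T| = 2.
The sets B, G are pairwise disjoint, so any hitting set needs a separate item for each — at least 2. Hence 2 is optimal.

2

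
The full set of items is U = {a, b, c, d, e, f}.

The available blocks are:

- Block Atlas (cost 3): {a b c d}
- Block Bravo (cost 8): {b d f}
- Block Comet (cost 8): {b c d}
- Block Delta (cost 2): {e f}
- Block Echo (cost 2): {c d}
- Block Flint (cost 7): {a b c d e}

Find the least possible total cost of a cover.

Atlas, Delta together cover every item (Atlas ∪ Delta = {a, b, c, d, e, f}); total cost 3 + 2 = 5.
No covering selection has total cost below 5.

5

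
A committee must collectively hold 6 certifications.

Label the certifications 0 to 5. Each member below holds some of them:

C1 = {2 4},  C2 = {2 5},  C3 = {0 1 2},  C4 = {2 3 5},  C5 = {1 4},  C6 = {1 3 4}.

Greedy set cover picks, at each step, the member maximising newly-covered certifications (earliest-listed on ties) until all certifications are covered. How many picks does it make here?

Greedy: pick C3 (covers 3 new) → pick C4 (covers 2 new) → pick C1 (covers 1 new). Total picks: 3.

3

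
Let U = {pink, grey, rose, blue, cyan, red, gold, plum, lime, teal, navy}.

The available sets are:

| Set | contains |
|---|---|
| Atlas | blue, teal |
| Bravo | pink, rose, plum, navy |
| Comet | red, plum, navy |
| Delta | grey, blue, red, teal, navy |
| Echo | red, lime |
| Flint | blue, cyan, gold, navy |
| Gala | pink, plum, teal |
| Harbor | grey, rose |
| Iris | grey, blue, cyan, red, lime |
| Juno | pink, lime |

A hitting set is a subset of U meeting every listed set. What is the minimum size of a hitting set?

H = {pink, grey, blue, red} meets every set (each contains at least one member of H), and |H| = 4.
The sets Atlas, Comet, Harbor, Juno are pairwise disjoint, so any hitting set needs a separate item for each — at least 4. Hence 4 is optimal.

4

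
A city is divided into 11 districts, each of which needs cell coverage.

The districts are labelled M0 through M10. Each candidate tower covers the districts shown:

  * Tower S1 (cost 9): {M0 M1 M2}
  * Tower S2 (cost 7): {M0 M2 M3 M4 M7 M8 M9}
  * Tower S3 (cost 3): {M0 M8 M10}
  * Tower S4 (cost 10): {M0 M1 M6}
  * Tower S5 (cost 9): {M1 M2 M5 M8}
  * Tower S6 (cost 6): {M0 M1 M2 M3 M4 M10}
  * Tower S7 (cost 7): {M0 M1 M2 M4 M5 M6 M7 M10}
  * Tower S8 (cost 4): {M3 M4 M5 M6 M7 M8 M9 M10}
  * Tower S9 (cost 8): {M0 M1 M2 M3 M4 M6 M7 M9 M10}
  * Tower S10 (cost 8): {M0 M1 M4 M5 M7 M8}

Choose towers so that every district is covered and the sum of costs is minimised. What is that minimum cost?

S6, S8 together cover every district (S6 ∪ S8 = {M0, M1, M2, M3, M4, M5, M6, M7, M8, M9, M10}); total cost 6 + 4 = 10.
No covering selection has total cost below 10.

10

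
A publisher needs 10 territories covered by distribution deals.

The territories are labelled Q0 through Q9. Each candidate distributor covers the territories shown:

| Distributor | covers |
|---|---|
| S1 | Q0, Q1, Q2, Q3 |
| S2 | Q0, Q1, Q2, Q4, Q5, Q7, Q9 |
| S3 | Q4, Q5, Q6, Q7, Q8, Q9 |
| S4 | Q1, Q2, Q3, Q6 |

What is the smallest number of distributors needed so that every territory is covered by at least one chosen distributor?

Take {S1, S3}. Their union is {Q0, Q1, Q2, Q3, Q4, Q5, Q6, Q7, Q8, Q9}, which is all 10 territories.
No single distributor has all 10 territories (the largest, S2, has 7), so 2 is optimal.

2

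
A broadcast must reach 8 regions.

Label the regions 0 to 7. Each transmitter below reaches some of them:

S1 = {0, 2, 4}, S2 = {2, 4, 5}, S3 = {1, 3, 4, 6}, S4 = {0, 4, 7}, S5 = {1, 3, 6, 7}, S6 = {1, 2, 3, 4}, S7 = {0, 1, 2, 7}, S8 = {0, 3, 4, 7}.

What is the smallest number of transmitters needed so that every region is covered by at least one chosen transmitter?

S2 and S5 and S7 together: S2 ∪ S5 ∪ S7 = {0, 1, 2, 3, 4, 5, 6, 7} — every region is covered.
Only S2 contains 5, so S2 is forced; the remaining 5 regions need at least 2 more transmitters (each remaining transmitter adds at most 4) — so at least 3 transmitters are needed, and 3 is optimal.

3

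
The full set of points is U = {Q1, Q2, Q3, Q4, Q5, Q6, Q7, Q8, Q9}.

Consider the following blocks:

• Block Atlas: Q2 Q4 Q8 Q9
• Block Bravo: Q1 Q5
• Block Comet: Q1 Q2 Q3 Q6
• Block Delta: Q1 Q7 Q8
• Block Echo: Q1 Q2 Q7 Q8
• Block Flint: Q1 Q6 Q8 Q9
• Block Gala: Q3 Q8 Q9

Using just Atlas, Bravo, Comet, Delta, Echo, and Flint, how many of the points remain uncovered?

0

Union of Atlas, Bravo, Comet, Delta, Echo, Flint = {Q1, Q2, Q3, Q4, Q5, Q6, Q7, Q8, Q9} — that's every point, so 0 are uncovered.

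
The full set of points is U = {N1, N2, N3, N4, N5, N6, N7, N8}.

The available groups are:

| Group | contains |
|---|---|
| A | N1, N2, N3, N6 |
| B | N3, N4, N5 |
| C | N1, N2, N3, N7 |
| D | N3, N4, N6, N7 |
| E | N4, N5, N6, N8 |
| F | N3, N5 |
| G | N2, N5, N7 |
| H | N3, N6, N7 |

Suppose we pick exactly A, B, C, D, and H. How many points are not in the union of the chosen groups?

Union of A, B, C, D, H = {N1, N2, N3, N4, N5, N6, N7}.
Not covered: N8 — 1 point.

1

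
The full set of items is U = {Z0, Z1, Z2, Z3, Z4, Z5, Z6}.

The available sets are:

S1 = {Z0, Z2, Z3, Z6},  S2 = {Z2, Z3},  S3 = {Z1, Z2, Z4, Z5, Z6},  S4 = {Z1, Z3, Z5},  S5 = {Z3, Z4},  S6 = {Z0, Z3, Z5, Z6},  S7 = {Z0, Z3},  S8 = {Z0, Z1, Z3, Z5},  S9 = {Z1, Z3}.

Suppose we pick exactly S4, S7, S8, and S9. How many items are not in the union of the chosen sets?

3

Union of S4, S7, S8, S9 = {Z0, Z1, Z3, Z5}.
Not covered: Z2, Z4, Z6 — 3 items.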